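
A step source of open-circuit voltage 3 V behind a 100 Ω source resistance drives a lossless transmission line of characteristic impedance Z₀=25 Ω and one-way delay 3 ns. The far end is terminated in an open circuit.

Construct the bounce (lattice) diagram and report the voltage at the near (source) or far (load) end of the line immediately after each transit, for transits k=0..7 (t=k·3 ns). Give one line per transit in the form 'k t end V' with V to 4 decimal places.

Γ_L=1.000000, Γ_S=0.600000; launch V₁=3·25/125=0.600000
k=0 src: V=0.6000
k=1 load: inc=0.600000, refl=0.600000·1.000000=0.6000; V=0.000000+0.600000+0.600000=1.2000
k=2 src: inc=0.600000, refl=0.600000·0.600000=0.3600; V=0.600000+0.600000+0.360000=1.5600
k=3 load: inc=0.360000, refl=0.360000·1.000000=0.3600; V=1.200000+0.360000+0.360000=1.9200
k=4 src: inc=0.360000, refl=0.360000·0.600000=0.2160; V=1.560000+0.360000+0.216000=2.1360
k=5 load: inc=0.216000, refl=0.216000·1.000000=0.2160; V=1.920000+0.216000+0.216000=2.3520
k=6 src: inc=0.216000, refl=0.216000·0.600000=0.1296; V=2.136000+0.216000+0.129600=2.4816
k=7 load: inc=0.129600, refl=0.129600·1.000000=0.1296; V=2.352000+0.129600+0.129600=2.6112

0 0 source 0.6000
1 3 load 1.2000
2 6 source 1.5600
3 9 load 1.9200
4 12 source 2.1360
5 15 load 2.3520
6 18 source 2.4816
7 21 load 2.6112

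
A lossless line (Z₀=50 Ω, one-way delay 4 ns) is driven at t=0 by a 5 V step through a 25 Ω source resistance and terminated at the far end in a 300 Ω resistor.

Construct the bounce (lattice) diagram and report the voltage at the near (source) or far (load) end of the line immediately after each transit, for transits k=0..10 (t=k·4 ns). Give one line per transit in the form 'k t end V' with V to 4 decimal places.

0 0 source 3.3333
1 4 load 5.7143
2 8 source 4.9206
3 12 load 4.3537
4 16 source 4.5427
5 20 load 4.6777
6 24 source 4.6327
7 28 load 4.6006
8 32 source 4.6113
9 36 load 4.6189
10 40 source 4.6164

Γ_L=0.714286, Γ_S=-0.333333; launch V₁=5·50/75=3.333333
k=0 src: V=3.3333
k=1 load: inc=3.333333, refl=3.333333·0.714286=2.3810; V=0.000000+3.333333+2.380952=5.7143
k=2 src: inc=2.380952, refl=2.380952·-0.333333=-0.7937; V=3.333333+2.380952+-0.793651=4.9206
k=3 load: inc=-0.793651, refl=-0.793651·0.714286=-0.5669; V=5.714286+-0.793651+-0.566893=4.3537
k=4 src: inc=-0.566893, refl=-0.566893·-0.333333=0.1890; V=4.920635+-0.566893+0.188964=4.5427
k=5 load: inc=0.188964, refl=0.188964·0.714286=0.1350; V=4.353741+0.188964+0.134975=4.6777
k=6 src: inc=0.134975, refl=0.134975·-0.333333=-0.0450; V=4.542706+0.134975+-0.044992=4.6327
k=7 load: inc=-0.044992, refl=-0.044992·0.714286=-0.0321; V=4.677681+-0.044992+-0.032137=4.6006
k=8 src: inc=-0.032137, refl=-0.032137·-0.333333=0.0107; V=4.632689+-0.032137+0.010712=4.6113
k=9 load: inc=0.010712, refl=0.010712·0.714286=0.0077; V=4.600552+0.010712+0.007652=4.6189
k=10 src: inc=0.007652, refl=0.007652·-0.333333=-0.0026; V=4.611265+0.007652+-0.002551=4.6164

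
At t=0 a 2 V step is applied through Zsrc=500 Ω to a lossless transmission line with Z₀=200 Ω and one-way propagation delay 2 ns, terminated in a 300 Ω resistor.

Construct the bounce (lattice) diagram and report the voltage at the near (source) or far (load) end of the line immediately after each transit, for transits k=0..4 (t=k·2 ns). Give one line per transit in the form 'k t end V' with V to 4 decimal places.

Γ_L=0.200000, Γ_S=0.428571; launch V₁=2·200/700=0.571429
k=0 src: V=0.5714
k=1 load: inc=0.571429, refl=0.571429·0.200000=0.1143; V=0.000000+0.571429+0.114286=0.6857
k=2 src: inc=0.114286, refl=0.114286·0.428571=0.0490; V=0.571429+0.114286+0.048980=0.7347
k=3 load: inc=0.048980, refl=0.048980·0.200000=0.0098; V=0.685714+0.048980+0.009796=0.7445
k=4 src: inc=0.009796, refl=0.009796·0.428571=0.0042; V=0.734694+0.009796+0.004198=0.7487

0 0 source 0.5714
1 2 load 0.6857
2 4 source 0.7347
3 6 load 0.7445
4 8 source 0.7487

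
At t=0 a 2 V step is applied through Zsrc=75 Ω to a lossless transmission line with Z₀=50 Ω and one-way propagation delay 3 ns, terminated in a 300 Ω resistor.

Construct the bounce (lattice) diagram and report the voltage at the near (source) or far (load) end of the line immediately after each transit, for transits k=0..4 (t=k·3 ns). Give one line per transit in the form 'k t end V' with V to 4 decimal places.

Γ_L=0.714286, Γ_S=0.200000; launch V₁=2·50/125=0.800000
k=0 src: V=0.8000
k=1 load: inc=0.800000, refl=0.800000·0.714286=0.5714; V=0.000000+0.800000+0.571429=1.3714
k=2 src: inc=0.571429, refl=0.571429·0.200000=0.1143; V=0.800000+0.571429+0.114286=1.4857
k=3 load: inc=0.114286, refl=0.114286·0.714286=0.0816; V=1.371429+0.114286+0.081633=1.5673
k=4 src: inc=0.081633, refl=0.081633·0.200000=0.0163; V=1.485714+0.081633+0.016327=1.5837

0 0 source 0.8000
1 3 load 1.3714
2 6 source 1.4857
3 9 load 1.5673
4 12 source 1.5837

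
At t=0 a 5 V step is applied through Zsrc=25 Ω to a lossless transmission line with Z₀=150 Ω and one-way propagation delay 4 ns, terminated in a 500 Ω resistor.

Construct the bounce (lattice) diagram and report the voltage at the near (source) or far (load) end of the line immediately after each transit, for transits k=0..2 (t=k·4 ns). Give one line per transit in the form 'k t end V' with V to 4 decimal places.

0 0 source 4.2857
1 4 load 6.5934
2 8 source 4.9451

Γ_L=0.538462, Γ_S=-0.714286; launch V₁=5·150/175=4.285714
k=0 src: V=4.2857
k=1 load: inc=4.285714, refl=4.285714·0.538462=2.3077; V=0.000000+4.285714+2.307692=6.5934
k=2 src: inc=2.307692, refl=2.307692·-0.714286=-1.6484; V=4.285714+2.307692+-1.648352=4.9451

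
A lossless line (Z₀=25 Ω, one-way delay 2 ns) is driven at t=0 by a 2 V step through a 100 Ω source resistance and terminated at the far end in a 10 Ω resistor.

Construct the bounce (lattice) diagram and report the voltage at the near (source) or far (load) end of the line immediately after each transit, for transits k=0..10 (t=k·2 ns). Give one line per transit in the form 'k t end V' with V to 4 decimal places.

0 0 source 0.4000
1 2 load 0.2286
2 4 source 0.1257
3 6 load 0.1698
4 8 source 0.1962
5 10 load 0.1849
6 12 source 0.1781
7 14 load 0.1810
8 16 source 0.1828
9 18 load 0.1820
10 20 source 0.1816

Γ_L=-0.428571, Γ_S=0.600000; launch V₁=2·25/125=0.400000
k=0 src: V=0.4000
k=1 load: inc=0.400000, refl=0.400000·-0.428571=-0.1714; V=0.000000+0.400000+-0.171429=0.2286
k=2 src: inc=-0.171429, refl=-0.171429·0.600000=-0.1029; V=0.400000+-0.171429+-0.102857=0.1257
k=3 load: inc=-0.102857, refl=-0.102857·-0.428571=0.0441; V=0.228571+-0.102857+0.044082=0.1698
k=4 src: inc=0.044082, refl=0.044082·0.600000=0.0264; V=0.125714+0.044082+0.026449=0.1962
k=5 load: inc=0.026449, refl=0.026449·-0.428571=-0.0113; V=0.169796+0.026449+-0.011335=0.1849
k=6 src: inc=-0.011335, refl=-0.011335·0.600000=-0.0068; V=0.196245+-0.011335+-0.006801=0.1781
k=7 load: inc=-0.006801, refl=-0.006801·-0.428571=0.0029; V=0.184910+-0.006801+0.002915=0.1810
k=8 src: inc=0.002915, refl=0.002915·0.600000=0.0017; V=0.178108+0.002915+0.001749=0.1828
k=9 load: inc=0.001749, refl=0.001749·-0.428571=-0.0007; V=0.181023+0.001749+-0.000750=0.1820
k=10 src: inc=-0.000750, refl=-0.000750·0.600000=-0.0004; V=0.182772+-0.000750+-0.000450=0.1816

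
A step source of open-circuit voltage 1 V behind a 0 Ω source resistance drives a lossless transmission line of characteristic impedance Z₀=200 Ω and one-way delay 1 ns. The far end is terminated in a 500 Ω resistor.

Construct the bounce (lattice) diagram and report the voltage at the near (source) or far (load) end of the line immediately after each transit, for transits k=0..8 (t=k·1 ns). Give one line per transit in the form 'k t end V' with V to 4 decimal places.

0 0 source 1.0000
1 1 load 1.4286
2 2 source 1.0000
3 3 load 0.8163
4 4 source 1.0000
5 5 load 1.0787
6 6 source 1.0000
7 7 load 0.9663
8 8 source 1.0000

Γ_L=0.428571, Γ_S=-1.000000; launch V₁=1·200/200=1.000000
k=0 src: V=1.0000
k=1 load: inc=1.000000, refl=1.000000·0.428571=0.4286; V=0.000000+1.000000+0.428571=1.4286
k=2 src: inc=0.428571, refl=0.428571·-1.000000=-0.4286; V=1.000000+0.428571+-0.428571=1.0000
k=3 load: inc=-0.428571, refl=-0.428571·0.428571=-0.1837; V=1.428571+-0.428571+-0.183673=0.8163
k=4 src: inc=-0.183673, refl=-0.183673·-1.000000=0.1837; V=1.000000+-0.183673+0.183673=1.0000
k=5 load: inc=0.183673, refl=0.183673·0.428571=0.0787; V=0.816327+0.183673+0.078717=1.0787
k=6 src: inc=0.078717, refl=0.078717·-1.000000=-0.0787; V=1.000000+0.078717+-0.078717=1.0000
k=7 load: inc=-0.078717, refl=-0.078717·0.428571=-0.0337; V=1.078717+-0.078717+-0.033736=0.9663
k=8 src: inc=-0.033736, refl=-0.033736·-1.000000=0.0337; V=1.000000+-0.033736+0.033736=1.0000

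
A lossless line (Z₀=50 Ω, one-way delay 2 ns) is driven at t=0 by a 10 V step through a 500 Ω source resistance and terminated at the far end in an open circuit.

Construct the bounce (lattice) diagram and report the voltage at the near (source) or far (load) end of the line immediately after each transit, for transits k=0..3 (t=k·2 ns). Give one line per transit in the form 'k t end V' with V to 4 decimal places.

0 0 source 0.9091
1 2 load 1.8182
2 4 source 2.5620
3 6 load 3.3058

Γ_L=1.000000, Γ_S=0.818182; launch V₁=10·50/550=0.909091
k=0 src: V=0.9091
k=1 load: inc=0.909091, refl=0.909091·1.000000=0.9091; V=0.000000+0.909091+0.909091=1.8182
k=2 src: inc=0.909091, refl=0.909091·0.818182=0.7438; V=0.909091+0.909091+0.743802=2.5620
k=3 load: inc=0.743802, refl=0.743802·1.000000=0.7438; V=1.818182+0.743802+0.743802=3.3058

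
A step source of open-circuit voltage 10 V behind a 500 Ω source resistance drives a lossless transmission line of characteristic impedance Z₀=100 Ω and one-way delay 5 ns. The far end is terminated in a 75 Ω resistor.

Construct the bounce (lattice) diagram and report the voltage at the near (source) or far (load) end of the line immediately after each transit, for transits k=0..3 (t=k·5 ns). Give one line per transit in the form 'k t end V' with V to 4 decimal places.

0 0 source 1.6667
1 5 load 1.4286
2 10 source 1.2698
3 15 load 1.2925

Γ_L=-0.142857, Γ_S=0.666667; launch V₁=10·100/600=1.666667
k=0 src: V=1.6667
k=1 load: inc=1.666667, refl=1.666667·-0.142857=-0.2381; V=0.000000+1.666667+-0.238095=1.4286
k=2 src: inc=-0.238095, refl=-0.238095·0.666667=-0.1587; V=1.666667+-0.238095+-0.158730=1.2698
k=3 load: inc=-0.158730, refl=-0.158730·-0.142857=0.0227; V=1.428571+-0.158730+0.022676=1.2925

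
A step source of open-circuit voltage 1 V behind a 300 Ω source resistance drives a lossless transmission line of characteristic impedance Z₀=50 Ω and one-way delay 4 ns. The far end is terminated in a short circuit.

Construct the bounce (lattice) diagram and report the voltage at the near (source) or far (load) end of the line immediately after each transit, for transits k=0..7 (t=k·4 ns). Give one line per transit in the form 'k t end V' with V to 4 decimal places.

Γ_L=-1.000000, Γ_S=0.714286; launch V₁=1·50/350=0.142857
k=0 src: V=0.1429
k=1 load: inc=0.142857, refl=0.142857·-1.000000=-0.1429; V=0.000000+0.142857+-0.142857=0.0000
k=2 src: inc=-0.142857, refl=-0.142857·0.714286=-0.1020; V=0.142857+-0.142857+-0.102041=-0.1020
k=3 load: inc=-0.102041, refl=-0.102041·-1.000000=0.1020; V=0.000000+-0.102041+0.102041=0.0000
k=4 src: inc=0.102041, refl=0.102041·0.714286=0.0729; V=-0.102041+0.102041+0.072886=0.0729
k=5 load: inc=0.072886, refl=0.072886·-1.000000=-0.0729; V=0.000000+0.072886+-0.072886=0.0000
k=6 src: inc=-0.072886, refl=-0.072886·0.714286=-0.0521; V=0.072886+-0.072886+-0.052062=-0.0521
k=7 load: inc=-0.052062, refl=-0.052062·-1.000000=0.0521; V=0.000000+-0.052062+0.052062=0.0000

0 0 source 0.1429
1 4 load 0.0000
2 8 source -0.1020
3 12 load 0.0000
4 16 source 0.0729
5 20 load 0.0000
6 24 source -0.0521
7 28 load 0.0000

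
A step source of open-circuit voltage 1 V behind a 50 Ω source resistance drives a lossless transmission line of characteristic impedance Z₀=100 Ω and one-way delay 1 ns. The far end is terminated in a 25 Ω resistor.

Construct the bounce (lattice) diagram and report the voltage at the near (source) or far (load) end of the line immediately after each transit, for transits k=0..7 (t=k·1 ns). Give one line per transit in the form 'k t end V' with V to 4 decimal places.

0 0 source 0.6667
1 1 load 0.2667
2 2 source 0.4000
3 3 load 0.3200
4 4 source 0.3467
5 5 load 0.3307
6 6 source 0.3360
7 7 load 0.3328

Γ_L=-0.600000, Γ_S=-0.333333; launch V₁=1·100/150=0.666667
k=0 src: V=0.6667
k=1 load: inc=0.666667, refl=0.666667·-0.600000=-0.4000; V=0.000000+0.666667+-0.400000=0.2667
k=2 src: inc=-0.400000, refl=-0.400000·-0.333333=0.1333; V=0.666667+-0.400000+0.133333=0.4000
k=3 load: inc=0.133333, refl=0.133333·-0.600000=-0.0800; V=0.266667+0.133333+-0.080000=0.3200
k=4 src: inc=-0.080000, refl=-0.080000·-0.333333=0.0267; V=0.400000+-0.080000+0.026667=0.3467
k=5 load: inc=0.026667, refl=0.026667·-0.600000=-0.0160; V=0.320000+0.026667+-0.016000=0.3307
k=6 src: inc=-0.016000, refl=-0.016000·-0.333333=0.0053; V=0.346667+-0.016000+0.005333=0.3360
k=7 load: inc=0.005333, refl=0.005333·-0.600000=-0.0032; V=0.330667+0.005333+-0.003200=0.3328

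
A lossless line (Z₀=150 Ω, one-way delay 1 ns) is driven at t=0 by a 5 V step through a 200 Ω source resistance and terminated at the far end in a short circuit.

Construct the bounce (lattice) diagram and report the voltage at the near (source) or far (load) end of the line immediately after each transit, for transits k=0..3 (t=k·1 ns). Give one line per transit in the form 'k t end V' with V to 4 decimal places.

Γ_L=-1.000000, Γ_S=0.142857; launch V₁=5·150/350=2.142857
k=0 src: V=2.1429
k=1 load: inc=2.142857, refl=2.142857·-1.000000=-2.1429; V=0.000000+2.142857+-2.142857=0.0000
k=2 src: inc=-2.142857, refl=-2.142857·0.142857=-0.3061; V=2.142857+-2.142857+-0.306122=-0.3061
k=3 load: inc=-0.306122, refl=-0.306122·-1.000000=0.3061; V=0.000000+-0.306122+0.306122=0.0000

0 0 source 2.1429
1 1 load 0.0000
2 2 source -0.3061
3 3 load 0.0000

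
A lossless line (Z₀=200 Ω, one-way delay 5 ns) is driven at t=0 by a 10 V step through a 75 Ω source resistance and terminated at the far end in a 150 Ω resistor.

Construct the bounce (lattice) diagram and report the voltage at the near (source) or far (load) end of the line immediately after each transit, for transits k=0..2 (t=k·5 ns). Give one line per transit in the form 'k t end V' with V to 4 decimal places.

0 0 source 7.2727
1 5 load 6.2338
2 10 source 6.7060

Γ_L=-0.142857, Γ_S=-0.454545; launch V₁=10·200/275=7.272727
k=0 src: V=7.2727
k=1 load: inc=7.272727, refl=7.272727·-0.142857=-1.0390; V=0.000000+7.272727+-1.038961=6.2338
k=2 src: inc=-1.038961, refl=-1.038961·-0.454545=0.4723; V=7.272727+-1.038961+0.472255=6.7060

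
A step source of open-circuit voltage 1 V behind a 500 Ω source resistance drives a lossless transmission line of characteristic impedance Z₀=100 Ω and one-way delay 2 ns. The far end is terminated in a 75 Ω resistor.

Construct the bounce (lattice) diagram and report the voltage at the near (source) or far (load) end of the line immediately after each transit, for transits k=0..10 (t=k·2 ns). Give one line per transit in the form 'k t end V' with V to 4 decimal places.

Γ_L=-0.142857, Γ_S=0.666667; launch V₁=1·100/600=0.166667
k=0 src: V=0.1667
k=1 load: inc=0.166667, refl=0.166667·-0.142857=-0.0238; V=0.000000+0.166667+-0.023810=0.1429
k=2 src: inc=-0.023810, refl=-0.023810·0.666667=-0.0159; V=0.166667+-0.023810+-0.015873=0.1270
k=3 load: inc=-0.015873, refl=-0.015873·-0.142857=0.0023; V=0.142857+-0.015873+0.002268=0.1293
k=4 src: inc=0.002268, refl=0.002268·0.666667=0.0015; V=0.126984+0.002268+0.001512=0.1308
k=5 load: inc=0.001512, refl=0.001512·-0.142857=-0.0002; V=0.129252+0.001512+-0.000216=0.1305
k=6 src: inc=-0.000216, refl=-0.000216·0.666667=-0.0001; V=0.130763+-0.000216+-0.000144=0.1304
k=7 load: inc=-0.000144, refl=-0.000144·-0.142857=0.0000; V=0.130547+-0.000144+0.000021=0.1304
k=8 src: inc=0.000021, refl=0.000021·0.666667=0.0000; V=0.130403+0.000021+0.000014=0.1304
k=9 load: inc=0.000014, refl=0.000014·-0.142857=-0.0000; V=0.130424+0.000014+-0.000002=0.1304
k=10 src: inc=-0.000002, refl=-0.000002·0.666667=-0.0000; V=0.130438+-0.000002+-0.000001=0.1304

0 0 source 0.1667
1 2 load 0.1429
2 4 source 0.1270
3 6 load 0.1293
4 8 source 0.1308
5 10 load 0.1305
6 12 source 0.1304
7 14 load 0.1304
8 16 source 0.1304
9 18 load 0.1304
10 20 source 0.1304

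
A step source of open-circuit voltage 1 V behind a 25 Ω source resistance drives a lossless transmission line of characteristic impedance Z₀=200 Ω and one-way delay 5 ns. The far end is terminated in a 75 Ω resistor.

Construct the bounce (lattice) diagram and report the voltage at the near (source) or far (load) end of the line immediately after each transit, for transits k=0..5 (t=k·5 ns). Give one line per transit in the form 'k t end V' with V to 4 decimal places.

0 0 source 0.8889
1 5 load 0.4848
2 10 source 0.7991
3 15 load 0.6563
4 20 source 0.7674
5 25 load 0.7169

Γ_L=-0.454545, Γ_S=-0.777778; launch V₁=1·200/225=0.888889
k=0 src: V=0.8889
k=1 load: inc=0.888889, refl=0.888889·-0.454545=-0.4040; V=0.000000+0.888889+-0.404040=0.4848
k=2 src: inc=-0.404040, refl=-0.404040·-0.777778=0.3143; V=0.888889+-0.404040+0.314254=0.7991
k=3 load: inc=0.314254, refl=0.314254·-0.454545=-0.1428; V=0.484848+0.314254+-0.142843=0.6563
k=4 src: inc=-0.142843, refl=-0.142843·-0.777778=0.1111; V=0.799102+-0.142843+0.111100=0.7674
k=5 load: inc=0.111100, refl=0.111100·-0.454545=-0.0505; V=0.656260+0.111100+-0.050500=0.7169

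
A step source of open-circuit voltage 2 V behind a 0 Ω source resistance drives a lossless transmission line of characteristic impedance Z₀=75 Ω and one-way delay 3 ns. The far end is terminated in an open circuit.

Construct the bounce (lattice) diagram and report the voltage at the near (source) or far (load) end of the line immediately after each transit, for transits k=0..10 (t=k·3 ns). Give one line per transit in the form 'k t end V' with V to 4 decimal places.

Γ_L=1.000000, Γ_S=-1.000000; launch V₁=2·75/75=2.000000
k=0 src: V=2.0000
k=1 load: inc=2.000000, refl=2.000000·1.000000=2.0000; V=0.000000+2.000000+2.000000=4.0000
k=2 src: inc=2.000000, refl=2.000000·-1.000000=-2.0000; V=2.000000+2.000000+-2.000000=2.0000
k=3 load: inc=-2.000000, refl=-2.000000·1.000000=-2.0000; V=4.000000+-2.000000+-2.000000=0.0000
k=4 src: inc=-2.000000, refl=-2.000000·-1.000000=2.0000; V=2.000000+-2.000000+2.000000=2.0000
k=5 load: inc=2.000000, refl=2.000000·1.000000=2.0000; V=0.000000+2.000000+2.000000=4.0000
k=6 src: inc=2.000000, refl=2.000000·-1.000000=-2.0000; V=2.000000+2.000000+-2.000000=2.0000
k=7 load: inc=-2.000000, refl=-2.000000·1.000000=-2.0000; V=4.000000+-2.000000+-2.000000=0.0000
k=8 src: inc=-2.000000, refl=-2.000000·-1.000000=2.0000; V=2.000000+-2.000000+2.000000=2.0000
k=9 load: inc=2.000000, refl=2.000000·1.000000=2.0000; V=0.000000+2.000000+2.000000=4.0000
k=10 src: inc=2.000000, refl=2.000000·-1.000000=-2.0000; V=2.000000+2.000000+-2.000000=2.0000

0 0 source 2.0000
1 3 load 4.0000
2 6 source 2.0000
3 9 load 0.0000
4 12 source 2.0000
5 15 load 4.0000
6 18 source 2.0000
7 21 load 0.0000
8 24 source 2.0000
9 27 load 4.0000
10 30 source 2.0000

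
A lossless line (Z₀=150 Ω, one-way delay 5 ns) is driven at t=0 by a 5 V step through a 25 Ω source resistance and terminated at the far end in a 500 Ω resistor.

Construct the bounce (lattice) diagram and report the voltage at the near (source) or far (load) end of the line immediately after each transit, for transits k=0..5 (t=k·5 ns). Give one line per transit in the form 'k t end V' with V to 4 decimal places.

0 0 source 4.2857
1 5 load 6.5934
2 10 source 4.9451
3 15 load 4.0575
4 20 source 4.6915
5 25 load 5.0328

Γ_L=0.538462, Γ_S=-0.714286; launch V₁=5·150/175=4.285714
k=0 src: V=4.2857
k=1 load: inc=4.285714, refl=4.285714·0.538462=2.3077; V=0.000000+4.285714+2.307692=6.5934
k=2 src: inc=2.307692, refl=2.307692·-0.714286=-1.6484; V=4.285714+2.307692+-1.648352=4.9451
k=3 load: inc=-1.648352, refl=-1.648352·0.538462=-0.8876; V=6.593407+-1.648352+-0.887574=4.0575
k=4 src: inc=-0.887574, refl=-0.887574·-0.714286=0.6340; V=4.945055+-0.887574+0.633981=4.6915
k=5 load: inc=0.633981, refl=0.633981·0.538462=0.3414; V=4.057481+0.633981+0.341375=5.0328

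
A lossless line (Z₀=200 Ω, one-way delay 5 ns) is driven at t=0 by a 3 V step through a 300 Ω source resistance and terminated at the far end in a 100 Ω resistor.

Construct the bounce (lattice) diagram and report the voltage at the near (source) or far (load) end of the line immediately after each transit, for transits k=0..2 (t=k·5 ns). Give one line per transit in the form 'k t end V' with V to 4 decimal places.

Γ_L=-0.333333, Γ_S=0.200000; launch V₁=3·200/500=1.200000
k=0 src: V=1.2000
k=1 load: inc=1.200000, refl=1.200000·-0.333333=-0.4000; V=0.000000+1.200000+-0.400000=0.8000
k=2 src: inc=-0.400000, refl=-0.400000·0.200000=-0.0800; V=1.200000+-0.400000+-0.080000=0.7200

0 0 source 1.2000
1 5 load 0.8000
2 10 source 0.7200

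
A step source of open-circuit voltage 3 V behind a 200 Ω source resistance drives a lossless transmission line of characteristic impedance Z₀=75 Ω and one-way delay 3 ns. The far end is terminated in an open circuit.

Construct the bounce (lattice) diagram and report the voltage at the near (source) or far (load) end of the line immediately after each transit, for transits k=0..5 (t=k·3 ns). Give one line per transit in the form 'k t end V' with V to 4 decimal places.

Γ_L=1.000000, Γ_S=0.454545; launch V₁=3·75/275=0.818182
k=0 src: V=0.8182
k=1 load: inc=0.818182, refl=0.818182·1.000000=0.8182; V=0.000000+0.818182+0.818182=1.6364
k=2 src: inc=0.818182, refl=0.818182·0.454545=0.3719; V=0.818182+0.818182+0.371901=2.0083
k=3 load: inc=0.371901, refl=0.371901·1.000000=0.3719; V=1.636364+0.371901+0.371901=2.3802
k=4 src: inc=0.371901, refl=0.371901·0.454545=0.1690; V=2.008264+0.371901+0.169046=2.5492
k=5 load: inc=0.169046, refl=0.169046·1.000000=0.1690; V=2.380165+0.169046+0.169046=2.7183

0 0 source 0.8182
1 3 load 1.6364
2 6 source 2.0083
3 9 load 2.3802
4 12 source 2.5492
5 15 load 2.7183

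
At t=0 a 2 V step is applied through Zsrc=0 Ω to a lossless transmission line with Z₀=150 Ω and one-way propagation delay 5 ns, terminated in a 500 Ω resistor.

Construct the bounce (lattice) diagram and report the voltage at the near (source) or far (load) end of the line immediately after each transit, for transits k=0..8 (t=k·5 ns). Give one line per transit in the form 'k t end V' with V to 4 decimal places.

0 0 source 2.0000
1 5 load 3.0769
2 10 source 2.0000
3 15 load 1.4201
4 20 source 2.0000
5 25 load 2.3122
6 30 source 2.0000
7 35 load 1.8319
8 40 source 2.0000

Γ_L=0.538462, Γ_S=-1.000000; launch V₁=2·150/150=2.000000
k=0 src: V=2.0000
k=1 load: inc=2.000000, refl=2.000000·0.538462=1.0769; V=0.000000+2.000000+1.076923=3.0769
k=2 src: inc=1.076923, refl=1.076923·-1.000000=-1.0769; V=2.000000+1.076923+-1.076923=2.0000
k=3 load: inc=-1.076923, refl=-1.076923·0.538462=-0.5799; V=3.076923+-1.076923+-0.579882=1.4201
k=4 src: inc=-0.579882, refl=-0.579882·-1.000000=0.5799; V=2.000000+-0.579882+0.579882=2.0000
k=5 load: inc=0.579882, refl=0.579882·0.538462=0.3122; V=1.420118+0.579882+0.312244=2.3122
k=6 src: inc=0.312244, refl=0.312244·-1.000000=-0.3122; V=2.000000+0.312244+-0.312244=2.0000
k=7 load: inc=-0.312244, refl=-0.312244·0.538462=-0.1681; V=2.312244+-0.312244+-0.168131=1.8319
k=8 src: inc=-0.168131, refl=-0.168131·-1.000000=0.1681; V=2.000000+-0.168131+0.168131=2.0000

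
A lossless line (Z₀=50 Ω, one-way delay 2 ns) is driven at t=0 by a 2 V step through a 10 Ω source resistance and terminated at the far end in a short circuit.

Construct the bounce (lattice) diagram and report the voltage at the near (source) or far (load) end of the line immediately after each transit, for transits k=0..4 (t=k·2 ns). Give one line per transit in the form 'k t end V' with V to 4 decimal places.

Γ_L=-1.000000, Γ_S=-0.666667; launch V₁=2·50/60=1.666667
k=0 src: V=1.6667
k=1 load: inc=1.666667, refl=1.666667·-1.000000=-1.6667; V=0.000000+1.666667+-1.666667=0.0000
k=2 src: inc=-1.666667, refl=-1.666667·-0.666667=1.1111; V=1.666667+-1.666667+1.111111=1.1111
k=3 load: inc=1.111111, refl=1.111111·-1.000000=-1.1111; V=0.000000+1.111111+-1.111111=0.0000
k=4 src: inc=-1.111111, refl=-1.111111·-0.666667=0.7407; V=1.111111+-1.111111+0.740741=0.7407

0 0 source 1.6667
1 2 load 0.0000
2 4 source 1.1111
3 6 load 0.0000
4 8 source 0.7407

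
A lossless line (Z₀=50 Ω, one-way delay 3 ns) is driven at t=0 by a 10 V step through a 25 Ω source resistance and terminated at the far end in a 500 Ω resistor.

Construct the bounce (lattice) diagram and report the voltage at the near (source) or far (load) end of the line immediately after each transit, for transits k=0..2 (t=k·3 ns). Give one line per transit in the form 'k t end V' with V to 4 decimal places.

Γ_L=0.818182, Γ_S=-0.333333; launch V₁=10·50/75=6.666667
k=0 src: V=6.6667
k=1 load: inc=6.666667, refl=6.666667·0.818182=5.4545; V=0.000000+6.666667+5.454545=12.1212
k=2 src: inc=5.454545, refl=5.454545·-0.333333=-1.8182; V=6.666667+5.454545+-1.818182=10.3030

0 0 source 6.6667
1 3 load 12.1212
2 6 source 10.3030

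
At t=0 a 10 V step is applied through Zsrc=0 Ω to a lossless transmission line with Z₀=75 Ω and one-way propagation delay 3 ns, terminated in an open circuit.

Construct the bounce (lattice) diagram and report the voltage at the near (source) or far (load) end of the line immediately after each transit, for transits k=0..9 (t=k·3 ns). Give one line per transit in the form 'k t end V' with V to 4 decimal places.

Γ_L=1.000000, Γ_S=-1.000000; launch V₁=10·75/75=10.000000
k=0 src: V=10.0000
k=1 load: inc=10.000000, refl=10.000000·1.000000=10.0000; V=0.000000+10.000000+10.000000=20.0000
k=2 src: inc=10.000000, refl=10.000000·-1.000000=-10.0000; V=10.000000+10.000000+-10.000000=10.0000
k=3 load: inc=-10.000000, refl=-10.000000·1.000000=-10.0000; V=20.000000+-10.000000+-10.000000=0.0000
k=4 src: inc=-10.000000, refl=-10.000000·-1.000000=10.0000; V=10.000000+-10.000000+10.000000=10.0000
k=5 load: inc=10.000000, refl=10.000000·1.000000=10.0000; V=0.000000+10.000000+10.000000=20.0000
k=6 src: inc=10.000000, refl=10.000000·-1.000000=-10.0000; V=10.000000+10.000000+-10.000000=10.0000
k=7 load: inc=-10.000000, refl=-10.000000·1.000000=-10.0000; V=20.000000+-10.000000+-10.000000=0.0000
k=8 src: inc=-10.000000, refl=-10.000000·-1.000000=10.0000; V=10.000000+-10.000000+10.000000=10.0000
k=9 load: inc=10.000000, refl=10.000000·1.000000=10.0000; V=0.000000+10.000000+10.000000=20.0000

0 0 source 10.0000
1 3 load 20.0000
2 6 source 10.0000
3 9 load 0.0000
4 12 source 10.0000
5 15 load 20.0000
6 18 source 10.0000
7 21 load 0.0000
8 24 source 10.0000
9 27 load 20.0000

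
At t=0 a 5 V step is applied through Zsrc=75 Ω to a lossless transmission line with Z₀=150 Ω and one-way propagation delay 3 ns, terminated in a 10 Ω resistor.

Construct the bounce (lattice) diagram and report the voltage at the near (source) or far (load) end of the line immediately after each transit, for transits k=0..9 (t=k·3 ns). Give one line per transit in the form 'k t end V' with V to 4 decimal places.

0 0 source 3.3333
1 3 load 0.4167
2 6 source 1.3889
3 9 load 0.5382
4 12 source 0.8218
5 15 load 0.5736
6 18 source 0.6563
7 21 load 0.5840
8 24 source 0.6081
9 27 load 0.5870

Γ_L=-0.875000, Γ_S=-0.333333; launch V₁=5·150/225=3.333333
k=0 src: V=3.3333
k=1 load: inc=3.333333, refl=3.333333·-0.875000=-2.9167; V=0.000000+3.333333+-2.916667=0.4167
k=2 src: inc=-2.916667, refl=-2.916667·-0.333333=0.9722; V=3.333333+-2.916667+0.972222=1.3889
k=3 load: inc=0.972222, refl=0.972222·-0.875000=-0.8507; V=0.416667+0.972222+-0.850694=0.5382
k=4 src: inc=-0.850694, refl=-0.850694·-0.333333=0.2836; V=1.388889+-0.850694+0.283565=0.8218
k=5 load: inc=0.283565, refl=0.283565·-0.875000=-0.2481; V=0.538194+0.283565+-0.248119=0.5736
k=6 src: inc=-0.248119, refl=-0.248119·-0.333333=0.0827; V=0.821759+-0.248119+0.082706=0.6563
k=7 load: inc=0.082706, refl=0.082706·-0.875000=-0.0724; V=0.573640+0.082706+-0.072368=0.5840
k=8 src: inc=-0.072368, refl=-0.072368·-0.333333=0.0241; V=0.656346+-0.072368+0.024123=0.6081
k=9 load: inc=0.024123, refl=0.024123·-0.875000=-0.0211; V=0.583978+0.024123+-0.021107=0.5870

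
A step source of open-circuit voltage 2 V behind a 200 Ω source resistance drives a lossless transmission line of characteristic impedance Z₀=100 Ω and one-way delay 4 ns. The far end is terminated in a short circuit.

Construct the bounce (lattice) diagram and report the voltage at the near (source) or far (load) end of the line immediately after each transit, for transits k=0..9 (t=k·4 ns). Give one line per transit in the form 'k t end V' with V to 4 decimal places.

Γ_L=-1.000000, Γ_S=0.333333; launch V₁=2·100/300=0.666667
k=0 src: V=0.6667
k=1 load: inc=0.666667, refl=0.666667·-1.000000=-0.6667; V=0.000000+0.666667+-0.666667=0.0000
k=2 src: inc=-0.666667, refl=-0.666667·0.333333=-0.2222; V=0.666667+-0.666667+-0.222222=-0.2222
k=3 load: inc=-0.222222, refl=-0.222222·-1.000000=0.2222; V=0.000000+-0.222222+0.222222=0.0000
k=4 src: inc=0.222222, refl=0.222222·0.333333=0.0741; V=-0.222222+0.222222+0.074074=0.0741
k=5 load: inc=0.074074, refl=0.074074·-1.000000=-0.0741; V=0.000000+0.074074+-0.074074=0.0000
k=6 src: inc=-0.074074, refl=-0.074074·0.333333=-0.0247; V=0.074074+-0.074074+-0.024691=-0.0247
k=7 load: inc=-0.024691, refl=-0.024691·-1.000000=0.0247; V=0.000000+-0.024691+0.024691=0.0000
k=8 src: inc=0.024691, refl=0.024691·0.333333=0.0082; V=-0.024691+0.024691+0.008230=0.0082
k=9 load: inc=0.008230, refl=0.008230·-1.000000=-0.0082; V=0.000000+0.008230+-0.008230=0.0000

0 0 source 0.6667
1 4 load 0.0000
2 8 source -0.2222
3 12 load 0.0000
4 16 source 0.0741
5 20 load 0.0000
6 24 source -0.0247
7 28 load 0.0000
8 32 source 0.0082
9 36 load 0.0000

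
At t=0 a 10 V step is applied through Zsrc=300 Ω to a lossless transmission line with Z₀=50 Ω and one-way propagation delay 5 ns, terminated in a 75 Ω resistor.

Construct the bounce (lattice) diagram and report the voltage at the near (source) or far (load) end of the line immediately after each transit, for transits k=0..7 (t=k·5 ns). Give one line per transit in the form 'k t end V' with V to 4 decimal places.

Γ_L=0.200000, Γ_S=0.714286; launch V₁=10·50/350=1.428571
k=0 src: V=1.4286
k=1 load: inc=1.428571, refl=1.428571·0.200000=0.2857; V=0.000000+1.428571+0.285714=1.7143
k=2 src: inc=0.285714, refl=0.285714·0.714286=0.2041; V=1.428571+0.285714+0.204082=1.9184
k=3 load: inc=0.204082, refl=0.204082·0.200000=0.0408; V=1.714286+0.204082+0.040816=1.9592
k=4 src: inc=0.040816, refl=0.040816·0.714286=0.0292; V=1.918367+0.040816+0.029155=1.9883
k=5 load: inc=0.029155, refl=0.029155·0.200000=0.0058; V=1.959184+0.029155+0.005831=1.9942
k=6 src: inc=0.005831, refl=0.005831·0.714286=0.0042; V=1.988338+0.005831+0.004165=1.9983
k=7 load: inc=0.004165, refl=0.004165·0.200000=0.0008; V=1.994169+0.004165+0.000833=1.9992

0 0 source 1.4286
1 5 load 1.7143
2 10 source 1.9184
3 15 load 1.9592
4 20 source 1.9883
5 25 load 1.9942
6 30 source 1.9983
7 35 load 1.9992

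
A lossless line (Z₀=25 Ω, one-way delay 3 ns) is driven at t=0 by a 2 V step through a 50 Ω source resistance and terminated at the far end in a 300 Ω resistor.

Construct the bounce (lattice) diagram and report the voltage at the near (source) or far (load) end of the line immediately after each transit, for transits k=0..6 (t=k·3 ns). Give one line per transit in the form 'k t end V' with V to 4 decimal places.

0 0 source 0.6667
1 3 load 1.2308
2 6 source 1.4188
3 9 load 1.5779
4 12 source 1.6309
5 15 load 1.6758
6 18 source 1.6908

Γ_L=0.846154, Γ_S=0.333333; launch V₁=2·25/75=0.666667
k=0 src: V=0.6667
k=1 load: inc=0.666667, refl=0.666667·0.846154=0.5641; V=0.000000+0.666667+0.564103=1.2308
k=2 src: inc=0.564103, refl=0.564103·0.333333=0.1880; V=0.666667+0.564103+0.188034=1.4188
k=3 load: inc=0.188034, refl=0.188034·0.846154=0.1591; V=1.230769+0.188034+0.159106=1.5779
k=4 src: inc=0.159106, refl=0.159106·0.333333=0.0530; V=1.418803+0.159106+0.053035=1.6309
k=5 load: inc=0.053035, refl=0.053035·0.846154=0.0449; V=1.577909+0.053035+0.044876=1.6758
k=6 src: inc=0.044876, refl=0.044876·0.333333=0.0150; V=1.630945+0.044876+0.014959=1.6908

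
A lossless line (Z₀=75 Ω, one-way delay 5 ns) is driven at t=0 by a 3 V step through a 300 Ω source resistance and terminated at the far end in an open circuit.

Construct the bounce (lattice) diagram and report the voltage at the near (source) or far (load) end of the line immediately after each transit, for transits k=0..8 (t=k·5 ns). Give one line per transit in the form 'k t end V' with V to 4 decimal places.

Γ_L=1.000000, Γ_S=0.600000; launch V₁=3·75/375=0.600000
k=0 src: V=0.6000
k=1 load: inc=0.600000, refl=0.600000·1.000000=0.6000; V=0.000000+0.600000+0.600000=1.2000
k=2 src: inc=0.600000, refl=0.600000·0.600000=0.3600; V=0.600000+0.600000+0.360000=1.5600
k=3 load: inc=0.360000, refl=0.360000·1.000000=0.3600; V=1.200000+0.360000+0.360000=1.9200
k=4 src: inc=0.360000, refl=0.360000·0.600000=0.2160; V=1.560000+0.360000+0.216000=2.1360
k=5 load: inc=0.216000, refl=0.216000·1.000000=0.2160; V=1.920000+0.216000+0.216000=2.3520
k=6 src: inc=0.216000, refl=0.216000·0.600000=0.1296; V=2.136000+0.216000+0.129600=2.4816
k=7 load: inc=0.129600, refl=0.129600·1.000000=0.1296; V=2.352000+0.129600+0.129600=2.6112
k=8 src: inc=0.129600, refl=0.129600·0.600000=0.0778; V=2.481600+0.129600+0.077760=2.6890

0 0 source 0.6000
1 5 load 1.2000
2 10 source 1.5600
3 15 load 1.9200
4 20 source 2.1360
5 25 load 2.3520
6 30 source 2.4816
7 35 load 2.6112
8 40 source 2.6890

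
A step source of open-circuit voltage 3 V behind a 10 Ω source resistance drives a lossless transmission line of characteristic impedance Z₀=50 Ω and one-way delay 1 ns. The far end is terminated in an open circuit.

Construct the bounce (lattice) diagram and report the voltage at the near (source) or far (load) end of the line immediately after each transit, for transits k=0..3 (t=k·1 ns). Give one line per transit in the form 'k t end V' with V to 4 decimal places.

Γ_L=1.000000, Γ_S=-0.666667; launch V₁=3·50/60=2.500000
k=0 src: V=2.5000
k=1 load: inc=2.500000, refl=2.500000·1.000000=2.5000; V=0.000000+2.500000+2.500000=5.0000
k=2 src: inc=2.500000, refl=2.500000·-0.666667=-1.6667; V=2.500000+2.500000+-1.666667=3.3333
k=3 load: inc=-1.666667, refl=-1.666667·1.000000=-1.6667; V=5.000000+-1.666667+-1.666667=1.6667

0 0 source 2.5000
1 1 load 5.0000
2 2 source 3.3333
3 3 load 1.6667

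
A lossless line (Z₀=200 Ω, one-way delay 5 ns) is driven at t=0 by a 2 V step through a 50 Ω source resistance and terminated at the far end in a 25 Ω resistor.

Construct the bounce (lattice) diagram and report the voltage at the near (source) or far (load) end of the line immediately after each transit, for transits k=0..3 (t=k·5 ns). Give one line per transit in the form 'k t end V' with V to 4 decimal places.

Γ_L=-0.777778, Γ_S=-0.600000; launch V₁=2·200/250=1.600000
k=0 src: V=1.6000
k=1 load: inc=1.600000, refl=1.600000·-0.777778=-1.2444; V=0.000000+1.600000+-1.244444=0.3556
k=2 src: inc=-1.244444, refl=-1.244444·-0.600000=0.7467; V=1.600000+-1.244444+0.746667=1.1022
k=3 load: inc=0.746667, refl=0.746667·-0.777778=-0.5807; V=0.355556+0.746667+-0.580741=0.5215

0 0 source 1.6000
1 5 load 0.3556
2 10 source 1.1022
3 15 load 0.5215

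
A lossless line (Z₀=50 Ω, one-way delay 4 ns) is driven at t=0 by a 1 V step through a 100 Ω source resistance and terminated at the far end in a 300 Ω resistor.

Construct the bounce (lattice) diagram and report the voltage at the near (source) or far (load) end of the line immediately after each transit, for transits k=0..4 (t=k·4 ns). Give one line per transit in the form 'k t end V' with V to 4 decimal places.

Γ_L=0.714286, Γ_S=0.333333; launch V₁=1·50/150=0.333333
k=0 src: V=0.3333
k=1 load: inc=0.333333, refl=0.333333·0.714286=0.2381; V=0.000000+0.333333+0.238095=0.5714
k=2 src: inc=0.238095, refl=0.238095·0.333333=0.0794; V=0.333333+0.238095+0.079365=0.6508
k=3 load: inc=0.079365, refl=0.079365·0.714286=0.0567; V=0.571429+0.079365+0.056689=0.7075
k=4 src: inc=0.056689, refl=0.056689·0.333333=0.0189; V=0.650794+0.056689+0.018896=0.7264

0 0 source 0.3333
1 4 load 0.5714
2 8 source 0.6508
3 12 load 0.7075
4 16 source 0.7264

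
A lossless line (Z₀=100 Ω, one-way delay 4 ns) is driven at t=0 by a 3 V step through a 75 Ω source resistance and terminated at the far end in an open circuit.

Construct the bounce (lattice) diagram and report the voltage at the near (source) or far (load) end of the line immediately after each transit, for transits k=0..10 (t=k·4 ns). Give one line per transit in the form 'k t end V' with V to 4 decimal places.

0 0 source 1.7143
1 4 load 3.4286
2 8 source 3.1837
3 12 load 2.9388
4 16 source 2.9738
5 20 load 3.0087
6 24 source 3.0037
7 28 load 2.9988
8 32 source 2.9995
9 36 load 3.0002
10 40 source 3.0001

Γ_L=1.000000, Γ_S=-0.142857; launch V₁=3·100/175=1.714286
k=0 src: V=1.7143
k=1 load: inc=1.714286, refl=1.714286·1.000000=1.7143; V=0.000000+1.714286+1.714286=3.4286
k=2 src: inc=1.714286, refl=1.714286·-0.142857=-0.2449; V=1.714286+1.714286+-0.244898=3.1837
k=3 load: inc=-0.244898, refl=-0.244898·1.000000=-0.2449; V=3.428571+-0.244898+-0.244898=2.9388
k=4 src: inc=-0.244898, refl=-0.244898·-0.142857=0.0350; V=3.183673+-0.244898+0.034985=2.9738
k=5 load: inc=0.034985, refl=0.034985·1.000000=0.0350; V=2.938776+0.034985+0.034985=3.0087
k=6 src: inc=0.034985, refl=0.034985·-0.142857=-0.0050; V=2.973761+0.034985+-0.004998=3.0037
k=7 load: inc=-0.004998, refl=-0.004998·1.000000=-0.0050; V=3.008746+-0.004998+-0.004998=2.9988
k=8 src: inc=-0.004998, refl=-0.004998·-0.142857=0.0007; V=3.003748+-0.004998+0.000714=2.9995
k=9 load: inc=0.000714, refl=0.000714·1.000000=0.0007; V=2.998751+0.000714+0.000714=3.0002
k=10 src: inc=0.000714, refl=0.000714·-0.142857=-0.0001; V=2.999465+0.000714+-0.000102=3.0001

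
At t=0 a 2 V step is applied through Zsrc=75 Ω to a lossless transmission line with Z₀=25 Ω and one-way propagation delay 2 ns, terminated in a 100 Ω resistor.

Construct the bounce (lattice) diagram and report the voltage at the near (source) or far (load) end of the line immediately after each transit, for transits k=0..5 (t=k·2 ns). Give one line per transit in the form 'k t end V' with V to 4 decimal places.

0 0 source 0.5000
1 2 load 0.8000
2 4 source 0.9500
3 6 load 1.0400
4 8 source 1.0850
5 10 load 1.1120

Γ_L=0.600000, Γ_S=0.500000; launch V₁=2·25/100=0.500000
k=0 src: V=0.5000
k=1 load: inc=0.500000, refl=0.500000·0.600000=0.3000; V=0.000000+0.500000+0.300000=0.8000
k=2 src: inc=0.300000, refl=0.300000·0.500000=0.1500; V=0.500000+0.300000+0.150000=0.9500
k=3 load: inc=0.150000, refl=0.150000·0.600000=0.0900; V=0.800000+0.150000+0.090000=1.0400
k=4 src: inc=0.090000, refl=0.090000·0.500000=0.0450; V=0.950000+0.090000+0.045000=1.0850
k=5 load: inc=0.045000, refl=0.045000·0.600000=0.0270; V=1.040000+0.045000+0.027000=1.1120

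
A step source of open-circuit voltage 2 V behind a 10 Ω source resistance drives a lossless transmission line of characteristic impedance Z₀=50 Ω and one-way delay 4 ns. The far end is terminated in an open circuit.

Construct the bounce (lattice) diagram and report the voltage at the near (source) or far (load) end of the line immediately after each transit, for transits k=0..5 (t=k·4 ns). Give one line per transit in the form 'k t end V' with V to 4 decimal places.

Γ_L=1.000000, Γ_S=-0.666667; launch V₁=2·50/60=1.666667
k=0 src: V=1.6667
k=1 load: inc=1.666667, refl=1.666667·1.000000=1.6667; V=0.000000+1.666667+1.666667=3.3333
k=2 src: inc=1.666667, refl=1.666667·-0.666667=-1.1111; V=1.666667+1.666667+-1.111111=2.2222
k=3 load: inc=-1.111111, refl=-1.111111·1.000000=-1.1111; V=3.333333+-1.111111+-1.111111=1.1111
k=4 src: inc=-1.111111, refl=-1.111111·-0.666667=0.7407; V=2.222222+-1.111111+0.740741=1.8519
k=5 load: inc=0.740741, refl=0.740741·1.000000=0.7407; V=1.111111+0.740741+0.740741=2.5926

0 0 source 1.6667
1 4 load 3.3333
2 8 source 2.2222
3 12 load 1.1111
4 16 source 1.8519
5 20 load 2.5926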